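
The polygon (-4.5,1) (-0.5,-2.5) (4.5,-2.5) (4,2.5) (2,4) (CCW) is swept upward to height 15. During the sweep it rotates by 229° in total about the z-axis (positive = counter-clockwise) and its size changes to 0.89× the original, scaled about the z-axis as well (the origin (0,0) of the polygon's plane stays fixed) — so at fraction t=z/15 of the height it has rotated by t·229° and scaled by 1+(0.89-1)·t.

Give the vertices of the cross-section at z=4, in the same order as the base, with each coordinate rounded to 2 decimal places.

Cross-section at z=4: (-2.96,-3.35) (1.89,-1.60) (4.24,2.65) (-0.25,4.57) (-2.46,3.58)

t = z/height = 4/15 = 0.266667
s = 1 + (scale-1)·z/height = 1 + (0.89-1)·4/15 = 0.970667
θ = twist·z/height = 229°·4/15 = 61.0667° = 1.065814 rad
cos θ = 0.483792, sin θ = 0.875183 (intermediates below are computed at full precision and shown rounded to 5 d.p.)
v1: (-4.5,1) → rotate → (-3.05225,-3.45453) → ×s → (-2.96271,-3.35320) → (-2.96,-3.35)
v2: (-0.5,-2.5) → rotate → (1.94606,-1.64707) → ×s → (1.88898,-1.59876) → (1.89,-1.60)
v3: (4.5,-2.5) → rotate → (4.36502,2.72885) → ×s → (4.23698,2.64880) → (4.24,2.65)
v4: (4,2.5) → rotate → (-0.25279,4.71021) → ×s → (-0.24538,4.57205) → (-0.25,4.57)
v5: (2,4) → rotate → (-2.53315,3.68553) → ×s → (-2.45884,3.57742) → (-2.46,3.58)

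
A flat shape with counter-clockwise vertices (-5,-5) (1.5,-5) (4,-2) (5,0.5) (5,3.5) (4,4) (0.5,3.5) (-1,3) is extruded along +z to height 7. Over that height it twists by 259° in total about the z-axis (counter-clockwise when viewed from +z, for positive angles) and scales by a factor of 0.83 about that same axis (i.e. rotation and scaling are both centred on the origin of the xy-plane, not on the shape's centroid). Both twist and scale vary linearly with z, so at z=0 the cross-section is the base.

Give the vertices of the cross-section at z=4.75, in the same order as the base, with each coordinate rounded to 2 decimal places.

t = z/height = 4.75/7 = 0.678571
s = 1 + (scale-1)·z/height = 1 + (0.83-1)·4.75/7 = 0.884643
θ = twist·z/height = 259°·4.75/7 = 175.7500° = 3.067416 rad
cos θ = -0.997250, sin θ = 0.074108 (intermediates below are computed at full precision and shown rounded to 5 d.p.)
v1: (-5,-5) → rotate → (5.35679,4.61571) → ×s → (4.73885,4.08325) → (4.74,4.08)
v2: (1.5,-5) → rotate → (-1.12533,5.09741) → ×s → (-0.99552,4.50939) → (-1.00,4.51)
v3: (4,-2) → rotate → (-3.84078,2.29093) → ×s → (-3.39772,2.02666) → (-3.40,2.03)
v4: (5,0.5) → rotate → (-5.02331,-0.12808) → ×s → (-4.44383,-0.11331) → (-4.44,-0.11)
v5: (5,3.5) → rotate → (-5.24563,-3.11983) → ×s → (-4.64051,-2.75994) → (-4.64,-2.76)
v6: (4,4) → rotate → (-4.28543,-3.69257) → ×s → (-3.79108,-3.26660) → (-3.79,-3.27)
v7: (0.5,3.5) → rotate → (-0.75800,-3.45332) → ×s → (-0.67056,-3.05496) → (-0.67,-3.05)
v8: (-1,3) → rotate → (0.77492,-3.06586) → ×s → (0.68553,-2.71219) → (0.69,-2.71)

Cross-section at z=4.75: (4.74,4.08) (-1.00,4.51) (-3.40,2.03) (-4.44,-0.11) (-4.64,-2.76) (-3.79,-3.27) (-0.67,-3.05) (0.69,-2.71)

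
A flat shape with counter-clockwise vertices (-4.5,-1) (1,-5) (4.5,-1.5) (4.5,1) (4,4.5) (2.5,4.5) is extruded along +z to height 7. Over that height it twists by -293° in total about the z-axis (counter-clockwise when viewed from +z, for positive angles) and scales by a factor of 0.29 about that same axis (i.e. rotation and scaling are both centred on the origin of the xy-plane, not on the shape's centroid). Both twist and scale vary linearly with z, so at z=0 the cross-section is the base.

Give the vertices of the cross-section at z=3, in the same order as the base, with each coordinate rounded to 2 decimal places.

t = z/height = 3/7 = 0.428571
s = 1 + (scale-1)·z/height = 1 + (0.29-1)·3/7 = 0.695714
θ = twist·z/height = -293°·3/7 = -125.5714° = -2.191635 rad
cos θ = -0.581717, sin θ = -0.813391 (intermediates below are computed at full precision and shown rounded to 5 d.p.)
v1: (-4.5,-1) → rotate → (1.80434,4.24198) → ×s → (1.25530,2.95120) → (1.26,2.95)
v2: (1,-5) → rotate → (-4.64867,2.09520) → ×s → (-3.23415,1.45766) → (-3.23,1.46)
v3: (4.5,-1.5) → rotate → (-3.83781,-2.78768) → ×s → (-2.67002,-1.93943) → (-2.67,-1.94)
v4: (4.5,1) → rotate → (-1.80434,-4.24198) → ×s → (-1.25530,-2.95120) → (-1.26,-2.95)
v5: (4,4.5) → rotate → (1.33339,-5.87129) → ×s → (0.92766,-4.08474) → (0.93,-4.08)
v6: (2.5,4.5) → rotate → (2.20597,-4.65121) → ×s → (1.53472,-3.23591) → (1.53,-3.24)

Cross-section at z=3: (1.26,2.95) (-3.23,1.46) (-2.67,-1.94) (-1.26,-2.95) (0.93,-4.08) (1.53,-3.24)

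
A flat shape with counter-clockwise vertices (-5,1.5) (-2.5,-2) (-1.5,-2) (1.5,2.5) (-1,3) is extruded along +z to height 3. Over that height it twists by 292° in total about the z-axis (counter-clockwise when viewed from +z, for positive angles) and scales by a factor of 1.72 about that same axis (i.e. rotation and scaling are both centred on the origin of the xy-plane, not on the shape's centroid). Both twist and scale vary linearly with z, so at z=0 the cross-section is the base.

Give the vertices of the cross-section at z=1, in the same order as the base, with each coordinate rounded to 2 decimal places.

t = z/height = 1/3 = 0.333333
s = 1 + (scale-1)·z/height = 1 + (1.72-1)·1/3 = 1.240000
θ = twist·z/height = 292°·1/3 = 97.3333° = 1.698787 rad
cos θ = -0.127642, sin θ = 0.991820 (intermediates below are computed at full precision and shown rounded to 5 d.p.)
v1: (-5,1.5) → rotate → (-0.84952,-5.15056) → ×s → (-1.05341,-6.38670) → (-1.05,-6.39)
v2: (-2.5,-2) → rotate → (2.30274,-2.22427) → ×s → (2.85540,-2.75809) → (2.86,-2.76)
v3: (-1.5,-2) → rotate → (2.17510,-1.23245) → ×s → (2.69713,-1.52823) → (2.70,-1.53)
v4: (1.5,2.5) → rotate → (-2.67101,1.16863) → ×s → (-3.31206,1.44910) → (-3.31,1.45)
v5: (-1,3) → rotate → (-2.84782,-1.37475) → ×s → (-3.53130,-1.70468) → (-3.53,-1.70)

Cross-section at z=1: (-1.05,-6.39) (2.86,-2.76) (2.70,-1.53) (-3.31,1.45) (-3.53,-1.70)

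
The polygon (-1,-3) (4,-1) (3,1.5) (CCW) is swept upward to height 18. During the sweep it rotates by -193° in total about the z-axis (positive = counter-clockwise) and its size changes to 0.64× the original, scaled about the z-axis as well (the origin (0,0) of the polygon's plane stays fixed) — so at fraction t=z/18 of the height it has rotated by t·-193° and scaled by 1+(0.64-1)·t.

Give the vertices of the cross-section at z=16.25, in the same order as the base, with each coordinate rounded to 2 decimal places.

Cross-section at z=16.25: (0.47,2.08) (-2.75,0.40) (-1.91,-1.21)

t = z/height = 16.25/18 = 0.902778
s = 1 + (scale-1)·z/height = 1 + (0.64-1)·16.25/18 = 0.675000
θ = twist·z/height = -193°·16.25/18 = -174.2361° = -3.040994 rad
cos θ = -0.994944, sin θ = -0.100429 (intermediates below are computed at full precision and shown rounded to 5 d.p.)
v1: (-1,-3) → rotate → (0.69366,3.08526) → ×s → (0.46822,2.08255) → (0.47,2.08)
v2: (4,-1) → rotate → (-4.08021,0.59323) → ×s → (-2.75414,0.40043) → (-2.75,0.40)
v3: (3,1.5) → rotate → (-2.83419,-1.79370) → ×s → (-1.91308,-1.21075) → (-1.91,-1.21)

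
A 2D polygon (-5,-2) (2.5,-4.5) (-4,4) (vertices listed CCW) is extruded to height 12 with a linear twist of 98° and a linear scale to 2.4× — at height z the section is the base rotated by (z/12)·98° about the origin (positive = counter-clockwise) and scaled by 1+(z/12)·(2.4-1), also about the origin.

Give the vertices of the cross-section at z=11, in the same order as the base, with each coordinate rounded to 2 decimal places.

t = z/height = 11/12 = 0.916667
s = 1 + (scale-1)·z/height = 1 + (2.4-1)·11/12 = 2.283333
θ = twist·z/height = 98°·11/12 = 89.8333° = 1.567887 rad
cos θ = 0.002909, sin θ = 0.999996 (intermediates below are computed at full precision and shown rounded to 5 d.p.)
v1: (-5,-2) → rotate → (1.98545,-5.00580) → ×s → (4.53344,-11.42990) → (4.53,-11.43)
v2: (2.5,-4.5) → rotate → (4.50725,2.48690) → ×s → (10.29156,5.67842) → (10.29,5.68)
v3: (-4,4) → rotate → (-4.01162,-3.98835) → ×s → (-9.15986,-9.10673) → (-9.16,-9.11)

Cross-section at z=11: (4.53,-11.43) (10.29,5.68) (-9.16,-9.11)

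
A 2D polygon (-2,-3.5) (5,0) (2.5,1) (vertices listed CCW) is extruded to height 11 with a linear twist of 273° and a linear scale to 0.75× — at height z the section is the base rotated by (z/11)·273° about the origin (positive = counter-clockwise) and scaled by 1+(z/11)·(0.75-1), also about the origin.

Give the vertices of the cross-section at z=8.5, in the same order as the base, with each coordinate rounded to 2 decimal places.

Cross-section at z=8.5: (-0.07,3.25) (-3.46,-2.07) (-1.31,-1.73)

t = z/height = 8.5/11 = 0.772727
s = 1 + (scale-1)·z/height = 1 + (0.75-1)·8.5/11 = 0.806818
θ = twist·z/height = 273°·8.5/11 = 210.9545° = 3.681851 rad
cos θ = -0.857576, sin θ = -0.514358 (intermediates below are computed at full precision and shown rounded to 5 d.p.)
v1: (-2,-3.5) → rotate → (-0.08510,4.03023) → ×s → (-0.06866,3.25166) → (-0.07,3.25)
v2: (5,0) → rotate → (-4.28788,-2.57179) → ×s → (-3.45954,-2.07497) → (-3.46,-2.07)
v3: (2.5,1) → rotate → (-1.62958,-2.14347) → ×s → (-1.31478,-1.72939) → (-1.31,-1.73)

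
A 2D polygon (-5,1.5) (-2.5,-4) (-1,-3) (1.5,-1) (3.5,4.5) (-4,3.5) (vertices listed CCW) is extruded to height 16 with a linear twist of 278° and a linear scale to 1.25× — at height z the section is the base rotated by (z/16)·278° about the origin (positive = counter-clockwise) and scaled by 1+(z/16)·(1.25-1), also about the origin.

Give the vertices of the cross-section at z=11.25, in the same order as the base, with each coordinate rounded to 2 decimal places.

Cross-section at z=11.25: (6.14,-0.13) (1.58,5.32) (0.19,3.71) (-2.01,0.66) (-2.55,-6.20) (5.63,-2.71)

t = z/height = 11.25/16 = 0.703125
s = 1 + (scale-1)·z/height = 1 + (1.25-1)·11.25/16 = 1.175781
θ = twist·z/height = 278°·11.25/16 = 195.4688° = 3.411573 rad
cos θ = -0.963776, sin θ = -0.266713 (intermediates below are computed at full precision and shown rounded to 5 d.p.)
v1: (-5,1.5) → rotate → (5.21895,-0.11210) → ×s → (6.13634,-0.13181) → (6.14,-0.13)
v2: (-2.5,-4) → rotate → (1.34259,4.52189) → ×s → (1.57859,5.31675) → (1.58,5.32)
v3: (-1,-3) → rotate → (0.16364,3.15804) → ×s → (0.19240,3.71317) → (0.19,3.71)
v4: (1.5,-1) → rotate → (-1.71238,0.56371) → ×s → (-2.01338,0.66280) → (-2.01,0.66)
v5: (3.5,4.5) → rotate → (-2.17301,-5.27049) → ×s → (-2.55498,-6.19694) → (-2.55,-6.20)
v6: (-4,3.5) → rotate → (4.78860,-2.30637) → ×s → (5.63034,-2.71178) → (5.63,-2.71)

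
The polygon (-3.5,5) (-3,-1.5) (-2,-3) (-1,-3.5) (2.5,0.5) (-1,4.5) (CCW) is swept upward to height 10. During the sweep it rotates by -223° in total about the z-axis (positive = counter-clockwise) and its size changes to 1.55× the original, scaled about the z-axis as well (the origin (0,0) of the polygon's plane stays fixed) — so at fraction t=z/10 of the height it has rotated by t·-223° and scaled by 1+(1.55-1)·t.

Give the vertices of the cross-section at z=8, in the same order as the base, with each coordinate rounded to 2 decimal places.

t = z/height = 8/10 = 0.8
s = 1 + (scale-1)·z/height = 1 + (1.55-1)·8/10 = 1.440000
θ = twist·z/height = -223°·8/10 = -178.4000° = -3.113667 rad
cos θ = -0.999610, sin θ = -0.027922 (intermediates below are computed at full precision and shown rounded to 5 d.p.)
v1: (-3.5,5) → rotate → (3.63824,-4.90032) → ×s → (5.23907,-7.05647) → (5.24,-7.06)
v2: (-3,-1.5) → rotate → (2.95695,1.58318) → ×s → (4.25800,2.27978) → (4.26,2.28)
v3: (-2,-3) → rotate → (1.91546,3.05467) → ×s → (2.75826,4.39873) → (2.76,4.40)
v4: (-1,-3.5) → rotate → (0.90188,3.52656) → ×s → (1.29871,5.07824) → (1.30,5.08)
v5: (2.5,0.5) → rotate → (-2.48506,-0.56961) → ×s → (-3.57849,-0.82024) → (-3.58,-0.82)
v6: (-1,4.5) → rotate → (1.12526,-4.47032) → ×s → (1.62037,-6.43727) → (1.62,-6.44)

Cross-section at z=8: (5.24,-7.06) (4.26,2.28) (2.76,4.40) (1.30,5.08) (-3.58,-0.82) (1.62,-6.44)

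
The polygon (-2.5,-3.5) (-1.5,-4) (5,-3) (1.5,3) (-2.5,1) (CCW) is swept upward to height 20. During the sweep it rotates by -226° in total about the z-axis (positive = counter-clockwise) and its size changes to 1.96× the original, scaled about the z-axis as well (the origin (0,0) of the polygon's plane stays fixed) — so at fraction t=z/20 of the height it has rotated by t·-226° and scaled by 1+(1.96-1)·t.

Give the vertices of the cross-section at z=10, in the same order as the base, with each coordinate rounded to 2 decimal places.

Cross-section at z=10: (-3.32,5.43) (-4.58,4.36) (-6.98,-5.08) (3.22,-3.78) (2.81,2.83)

t = z/height = 10/20 = 0.5
s = 1 + (scale-1)·z/height = 1 + (1.96-1)·10/20 = 1.480000
θ = twist·z/height = -226°·10/20 = -113.0000° = -1.972222 rad
cos θ = -0.390731, sin θ = -0.920505 (intermediates below are computed at full precision and shown rounded to 5 d.p.)
v1: (-2.5,-3.5) → rotate → (-2.24494,3.66882) → ×s → (-3.32251,5.42986) → (-3.32,5.43)
v2: (-1.5,-4) → rotate → (-3.09592,2.94368) → ×s → (-4.58197,4.35665) → (-4.58,4.36)
v3: (5,-3) → rotate → (-4.71517,-3.43033) → ×s → (-6.97845,-5.07689) → (-6.98,-5.08)
v4: (1.5,3) → rotate → (2.17542,-2.55295) → ×s → (3.21962,-3.77837) → (3.22,-3.78)
v5: (-2.5,1) → rotate → (1.89733,1.91053) → ×s → (2.80805,2.82759) → (2.81,2.83)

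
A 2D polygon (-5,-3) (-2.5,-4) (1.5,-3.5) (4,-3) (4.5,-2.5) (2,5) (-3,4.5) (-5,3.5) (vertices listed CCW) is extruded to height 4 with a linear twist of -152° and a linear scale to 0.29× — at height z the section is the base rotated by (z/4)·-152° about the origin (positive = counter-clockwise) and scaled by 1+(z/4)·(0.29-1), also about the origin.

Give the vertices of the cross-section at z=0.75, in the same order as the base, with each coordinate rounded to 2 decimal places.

t = z/height = 0.75/4 = 0.1875
s = 1 + (scale-1)·z/height = 1 + (0.29-1)·0.75/4 = 0.866875
θ = twist·z/height = -152°·0.75/4 = -28.5000° = -0.497419 rad
cos θ = 0.878817, sin θ = -0.477159 (intermediates below are computed at full precision and shown rounded to 5 d.p.)
v1: (-5,-3) → rotate → (-5.82556,-0.25066) → ×s → (-5.05003,-0.21729) → (-5.05,-0.22)
v2: (-2.5,-4) → rotate → (-4.10568,-2.32237) → ×s → (-3.55911,-2.01321) → (-3.56,-2.01)
v3: (1.5,-3.5) → rotate → (-0.35183,-3.79160) → ×s → (-0.30499,-3.28684) → (-0.30,-3.29)
v4: (4,-3) → rotate → (2.08379,-4.54509) → ×s → (1.80639,-3.94002) → (1.81,-3.94)
v5: (4.5,-2.5) → rotate → (2.76178,-4.34426) → ×s → (2.39412,-3.76593) → (2.39,-3.77)
v6: (2,5) → rotate → (4.14343,3.43977) → ×s → (3.59183,2.98185) → (3.59,2.98)
v7: (-3,4.5) → rotate → (-0.48924,5.38615) → ×s → (-0.42411,4.66912) → (-0.42,4.67)
v8: (-5,3.5) → rotate → (-2.72403,5.46165) → ×s → (-2.36139,4.73457) → (-2.36,4.73)

Cross-section at z=0.75: (-5.05,-0.22) (-3.56,-2.01) (-0.30,-3.29) (1.81,-3.94) (2.39,-3.77) (3.59,2.98) (-0.42,4.67) (-2.36,4.73)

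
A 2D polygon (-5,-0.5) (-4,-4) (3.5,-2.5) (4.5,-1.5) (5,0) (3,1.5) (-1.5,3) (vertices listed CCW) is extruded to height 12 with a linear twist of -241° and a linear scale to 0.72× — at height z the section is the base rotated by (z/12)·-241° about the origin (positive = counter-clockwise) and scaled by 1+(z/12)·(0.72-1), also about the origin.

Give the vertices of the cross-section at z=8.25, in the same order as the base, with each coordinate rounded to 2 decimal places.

Cross-section at z=8.25: (3.81,1.39) (2.33,3.93) (-3.24,1.26) (-3.82,0.28) (-3.91,-1.00) (-2.05,-1.77) (1.77,-2.05)

t = z/height = 8.25/12 = 0.6875
s = 1 + (scale-1)·z/height = 1 + (0.72-1)·8.25/12 = 0.807500
θ = twist·z/height = -241°·8.25/12 = -165.6875° = -2.891792 rad
cos θ = -0.968962, sin θ = -0.247210 (intermediates below are computed at full precision and shown rounded to 5 d.p.)
v1: (-5,-0.5) → rotate → (4.72120,1.72053) → ×s → (3.81237,1.38933) → (3.81,1.39)
v2: (-4,-4) → rotate → (2.88701,4.86469) → ×s → (2.33126,3.92824) → (2.33,3.93)
v3: (3.5,-2.5) → rotate → (-4.00939,1.55717) → ×s → (-3.23758,1.25741) → (-3.24,1.26)
v4: (4.5,-1.5) → rotate → (-4.73114,0.34100) → ×s → (-3.82040,0.27535) → (-3.82,0.28)
v5: (5,0) → rotate → (-4.84481,-1.23605) → ×s → (-3.91218,-0.99811) → (-3.91,-1.00)
v6: (3,1.5) → rotate → (-2.53607,-2.19507) → ×s → (-2.04788,-1.77252) → (-2.05,-1.77)
v7: (-1.5,3) → rotate → (2.19507,-2.53607) → ×s → (1.77252,-2.04788) → (1.77,-2.05)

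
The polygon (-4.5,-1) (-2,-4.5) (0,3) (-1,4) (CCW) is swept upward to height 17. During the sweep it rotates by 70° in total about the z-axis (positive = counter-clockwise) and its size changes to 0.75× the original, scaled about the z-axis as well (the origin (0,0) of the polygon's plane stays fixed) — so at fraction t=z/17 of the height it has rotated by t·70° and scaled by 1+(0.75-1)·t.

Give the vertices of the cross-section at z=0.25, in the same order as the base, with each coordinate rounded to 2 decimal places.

t = z/height = 0.25/17 = 0.0147059
s = 1 + (scale-1)·z/height = 1 + (0.75-1)·0.25/17 = 0.996324
θ = twist·z/height = 70°·0.25/17 = 1.0294° = 0.017967 rad
cos θ = 0.999839, sin θ = 0.017966 (intermediates below are computed at full precision and shown rounded to 5 d.p.)
v1: (-4.5,-1) → rotate → (-4.48131,-1.08068) → ×s → (-4.46483,-1.07671) → (-4.46,-1.08)
v2: (-2,-4.5) → rotate → (-1.91883,-4.53521) → ×s → (-1.91178,-4.51853) → (-1.91,-4.52)
v3: (0,3) → rotate → (-0.05390,2.99952) → ×s → (-0.05370,2.98849) → (-0.05,2.99)
v4: (-1,4) → rotate → (-1.07170,3.98139) → ×s → (-1.06776,3.96675) → (-1.07,3.97)

Cross-section at z=0.25: (-4.46,-1.08) (-1.91,-4.52) (-0.05,2.99) (-1.07,3.97)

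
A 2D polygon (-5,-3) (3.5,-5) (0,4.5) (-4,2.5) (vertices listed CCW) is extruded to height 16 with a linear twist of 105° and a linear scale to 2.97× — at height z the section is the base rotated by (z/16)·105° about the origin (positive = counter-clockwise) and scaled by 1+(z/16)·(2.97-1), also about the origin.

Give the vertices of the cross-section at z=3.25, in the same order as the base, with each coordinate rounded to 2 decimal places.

Cross-section at z=3.25: (-4.99,-6.46) (7.11,-4.74) (-2.29,5.87) (-6.49,1.22)

t = z/height = 3.25/16 = 0.203125
s = 1 + (scale-1)·z/height = 1 + (2.97-1)·3.25/16 = 1.400156
θ = twist·z/height = 105°·3.25/16 = 21.3281° = 0.372246 rad
cos θ = 0.931513, sin θ = 0.363709 (intermediates below are computed at full precision and shown rounded to 5 d.p.)
v1: (-5,-3) → rotate → (-3.56644,-4.61308) → ×s → (-4.99357,-6.45903) → (-4.99,-6.46)
v2: (3.5,-5) → rotate → (5.07884,-3.38458) → ×s → (7.11117,-4.73895) → (7.11,-4.74)
v3: (0,4.5) → rotate → (-1.63669,4.19181) → ×s → (-2.29162,5.86919) → (-2.29,5.87)
v4: (-4,2.5) → rotate → (-4.63532,0.87395) → ×s → (-6.49018,1.22366) → (-6.49,1.22)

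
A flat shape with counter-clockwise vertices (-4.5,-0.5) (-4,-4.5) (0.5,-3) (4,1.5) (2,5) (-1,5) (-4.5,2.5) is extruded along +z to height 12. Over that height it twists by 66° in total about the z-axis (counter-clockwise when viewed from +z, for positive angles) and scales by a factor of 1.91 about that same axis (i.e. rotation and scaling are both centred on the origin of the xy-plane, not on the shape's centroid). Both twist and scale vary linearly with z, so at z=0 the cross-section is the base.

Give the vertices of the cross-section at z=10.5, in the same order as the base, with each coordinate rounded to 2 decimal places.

t = z/height = 10.5/12 = 0.875
s = 1 + (scale-1)·z/height = 1 + (1.91-1)·10.5/12 = 1.796250
θ = twist·z/height = 66°·10.5/12 = 57.7500° = 1.007928 rad
cos θ = 0.533615, sin θ = 0.845728 (intermediates below are computed at full precision and shown rounded to 5 d.p.)
v1: (-4.5,-0.5) → rotate → (-1.97840,-4.07258) → ×s → (-3.55370,-7.31538) → (-3.55,-7.32)
v2: (-4,-4.5) → rotate → (1.67132,-5.78418) → ×s → (3.00210,-10.38983) → (3.00,-10.39)
v3: (0.5,-3) → rotate → (2.80399,-1.17798) → ×s → (5.03667,-2.11595) → (5.04,-2.12)
v4: (4,1.5) → rotate → (0.86587,4.18333) → ×s → (1.55531,7.51431) → (1.56,7.51)
v5: (2,5) → rotate → (-3.16141,4.35953) → ×s → (-5.67868,7.83080) → (-5.68,7.83)
v6: (-1,5) → rotate → (-4.76225,1.82234) → ×s → (-8.55420,3.27339) → (-8.55,3.27)
v7: (-4.5,2.5) → rotate → (-4.51558,-2.47174) → ×s → (-8.11112,-4.43986) → (-8.11,-4.44)

Cross-section at z=10.5: (-3.55,-7.32) (3.00,-10.39) (5.04,-2.12) (1.56,7.51) (-5.68,7.83) (-8.55,3.27) (-8.11,-4.44)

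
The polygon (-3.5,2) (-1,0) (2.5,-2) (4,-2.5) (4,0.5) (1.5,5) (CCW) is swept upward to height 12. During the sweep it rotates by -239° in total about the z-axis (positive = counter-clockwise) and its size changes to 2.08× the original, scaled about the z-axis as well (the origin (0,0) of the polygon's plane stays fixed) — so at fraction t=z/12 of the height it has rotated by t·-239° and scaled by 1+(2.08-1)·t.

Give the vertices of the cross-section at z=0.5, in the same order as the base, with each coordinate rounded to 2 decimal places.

Cross-section at z=0.5: (-3.24,2.69) (-1.03,0.18) (2.21,-2.51) (3.67,-3.30) (4.21,-0.21) (2.45,4.88)

t = z/height = 0.5/12 = 0.0416667
s = 1 + (scale-1)·z/height = 1 + (2.08-1)·0.5/12 = 1.045000
θ = twist·z/height = -239°·0.5/12 = -9.9583° = -0.173806 rad
cos θ = 0.984934, sin θ = -0.172932 (intermediates below are computed at full precision and shown rounded to 5 d.p.)
v1: (-3.5,2) → rotate → (-3.10140,2.57513) → ×s → (-3.24097,2.69101) → (-3.24,2.69)
v2: (-1,0) → rotate → (-0.98493,0.17293) → ×s → (-1.02926,0.18071) → (-1.03,0.18)
v3: (2.5,-2) → rotate → (2.11647,-2.40220) → ×s → (2.21171,-2.51030) → (2.21,-2.51)
v4: (4,-2.5) → rotate → (3.50741,-3.15406) → ×s → (3.66524,-3.29600) → (3.67,-3.30)
v5: (4,0.5) → rotate → (4.02620,-0.19926) → ×s → (4.20738,-0.20823) → (4.21,-0.21)
v6: (1.5,5) → rotate → (2.34206,4.66527) → ×s → (2.44745,4.87521) → (2.45,4.88)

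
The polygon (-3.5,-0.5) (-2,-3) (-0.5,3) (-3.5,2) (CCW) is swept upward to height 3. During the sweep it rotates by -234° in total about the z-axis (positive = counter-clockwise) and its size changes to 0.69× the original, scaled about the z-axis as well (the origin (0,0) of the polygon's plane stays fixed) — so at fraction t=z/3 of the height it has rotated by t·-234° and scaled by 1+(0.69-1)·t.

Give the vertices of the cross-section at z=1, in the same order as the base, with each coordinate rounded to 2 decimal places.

Cross-section at z=1: (-1.09,2.98) (-3.00,1.19) (2.54,1.00) (1.10,3.44)

t = z/height = 1/3 = 0.333333
s = 1 + (scale-1)·z/height = 1 + (0.69-1)·1/3 = 0.896667
θ = twist·z/height = -234°·1/3 = -78.0000° = -1.361357 rad
cos θ = 0.207912, sin θ = -0.978148 (intermediates below are computed at full precision and shown rounded to 5 d.p.)
v1: (-3.5,-0.5) → rotate → (-1.21676,3.31956) → ×s → (-1.09103,2.97654) → (-1.09,2.98)
v2: (-2,-3) → rotate → (-3.35027,1.33256) → ×s → (-3.00407,1.19486) → (-3.00,1.19)
v3: (-0.5,3) → rotate → (2.83049,1.11281) → ×s → (2.53800,0.99782) → (2.54,1.00)
v4: (-3.5,2) → rotate → (1.22860,3.83934) → ×s → (1.10165,3.44261) → (1.10,3.44)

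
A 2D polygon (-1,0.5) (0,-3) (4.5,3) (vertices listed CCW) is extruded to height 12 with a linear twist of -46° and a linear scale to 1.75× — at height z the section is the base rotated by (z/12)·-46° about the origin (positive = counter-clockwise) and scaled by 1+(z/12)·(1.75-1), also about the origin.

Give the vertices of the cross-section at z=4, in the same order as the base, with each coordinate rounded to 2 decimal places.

t = z/height = 4/12 = 0.333333
s = 1 + (scale-1)·z/height = 1 + (1.75-1)·4/12 = 1.250000
θ = twist·z/height = -46°·4/12 = -15.3333° = -0.267617 rad
cos θ = 0.964404, sin θ = -0.264434 (intermediates below are computed at full precision and shown rounded to 5 d.p.)
v1: (-1,0.5) → rotate → (-0.83219,0.74664) → ×s → (-1.04023,0.93330) → (-1.04,0.93)
v2: (0,-3) → rotate → (-0.79330,-2.89321) → ×s → (-0.99163,-3.61651) → (-0.99,-3.62)
v3: (4.5,3) → rotate → (5.13312,1.70326) → ×s → (6.41640,2.12907) → (6.42,2.13)

Cross-section at z=4: (-1.04,0.93) (-0.99,-3.62) (6.42,2.13)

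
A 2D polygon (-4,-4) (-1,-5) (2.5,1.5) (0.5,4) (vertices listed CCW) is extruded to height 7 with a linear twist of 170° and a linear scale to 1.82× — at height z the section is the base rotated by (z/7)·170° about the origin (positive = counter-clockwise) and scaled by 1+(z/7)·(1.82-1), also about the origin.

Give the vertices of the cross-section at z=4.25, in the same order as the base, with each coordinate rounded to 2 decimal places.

t = z/height = 4.25/7 = 0.607143
s = 1 + (scale-1)·z/height = 1 + (1.82-1)·4.25/7 = 1.497857
θ = twist·z/height = 170°·4.25/7 = 103.2143° = 1.801429 rad
cos θ = -0.228594, sin θ = 0.973522 (intermediates below are computed at full precision and shown rounded to 5 d.p.)
v1: (-4,-4) → rotate → (4.80846,-2.97971) → ×s → (7.20239,-4.46318) → (7.20,-4.46)
v2: (-1,-5) → rotate → (5.09620,0.16945) → ×s → (7.63338,0.25381) → (7.63,0.25)
v3: (2.5,1.5) → rotate → (-2.03177,2.09091) → ×s → (-3.04330,3.13189) → (-3.04,3.13)
v4: (0.5,4) → rotate → (-4.00838,-0.42761) → ×s → (-6.00399,-0.64050) → (-6.00,-0.64)

Cross-section at z=4.25: (7.20,-4.46) (7.63,0.25) (-3.04,3.13) (-6.00,-0.64)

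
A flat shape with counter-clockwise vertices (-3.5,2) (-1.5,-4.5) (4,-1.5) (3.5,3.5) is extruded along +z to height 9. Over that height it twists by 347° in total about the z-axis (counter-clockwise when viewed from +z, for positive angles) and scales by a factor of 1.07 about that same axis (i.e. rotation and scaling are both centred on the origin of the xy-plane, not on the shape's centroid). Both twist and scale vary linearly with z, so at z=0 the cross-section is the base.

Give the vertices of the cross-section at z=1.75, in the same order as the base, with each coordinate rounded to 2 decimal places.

Cross-section at z=1.75: (-3.23,-2.50) (3.63,-3.15) (2.96,3.16) (-1.92,4.64)

t = z/height = 1.75/9 = 0.194444
s = 1 + (scale-1)·z/height = 1 + (1.07-1)·1.75/9 = 1.013611
θ = twist·z/height = 347°·1.75/9 = 67.4722° = 1.177612 rad
cos θ = 0.383131, sin θ = 0.923694 (intermediates below are computed at full precision and shown rounded to 5 d.p.)
v1: (-3.5,2) → rotate → (-3.18835,-2.46667) → ×s → (-3.23174,-2.50024) → (-3.23,-2.50)
v2: (-1.5,-4.5) → rotate → (3.58193,-3.10963) → ×s → (3.63068,-3.15196) → (3.63,-3.15)
v3: (4,-1.5) → rotate → (2.91807,3.12008) → ×s → (2.95778,3.16255) → (2.96,3.16)
v4: (3.5,3.5) → rotate → (-1.89197,4.57389) → ×s → (-1.91772,4.63614) → (-1.92,4.64)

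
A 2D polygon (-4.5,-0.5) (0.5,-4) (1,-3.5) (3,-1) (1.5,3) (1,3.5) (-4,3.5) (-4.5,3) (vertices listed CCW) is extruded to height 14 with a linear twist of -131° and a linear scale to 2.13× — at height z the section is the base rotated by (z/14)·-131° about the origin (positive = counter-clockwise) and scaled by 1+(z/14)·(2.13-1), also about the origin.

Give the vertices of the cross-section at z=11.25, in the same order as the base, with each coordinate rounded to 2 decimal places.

t = z/height = 11.25/14 = 0.803571
s = 1 + (scale-1)·z/height = 1 + (2.13-1)·11.25/14 = 1.908036
θ = twist·z/height = -131°·11.25/14 = -105.2679° = -1.837271 rad
cos θ = -0.263332, sin θ = -0.964705 (intermediates below are computed at full precision and shown rounded to 5 d.p.)
v1: (-4.5,-0.5) → rotate → (0.70264,4.47284) → ×s → (1.34066,8.53434) → (1.34,8.53)
v2: (0.5,-4) → rotate → (-3.99049,0.57097) → ×s → (-7.61399,1.08944) → (-7.61,1.09)
v3: (1,-3.5) → rotate → (-3.63980,-0.04304) → ×s → (-6.94487,-0.08213) → (-6.94,-0.08)
v4: (3,-1) → rotate → (-1.75470,-2.63078) → ×s → (-3.34803,-5.01963) → (-3.35,-5.02)
v5: (1.5,3) → rotate → (2.49912,-2.23705) → ×s → (4.76841,-4.26838) → (4.77,-4.27)
v6: (1,3.5) → rotate → (3.11314,-1.88637) → ×s → (5.93998,-3.59926) → (5.94,-3.60)
v7: (-4,3.5) → rotate → (4.42980,2.93716) → ×s → (8.45221,5.60421) → (8.45,5.60)
v8: (-4.5,3) → rotate → (4.07911,3.55118) → ×s → (7.78309,6.77577) → (7.78,6.78)

Cross-section at z=11.25: (1.34,8.53) (-7.61,1.09) (-6.94,-0.08) (-3.35,-5.02) (4.77,-4.27) (5.94,-3.60) (8.45,5.60) (7.78,6.78)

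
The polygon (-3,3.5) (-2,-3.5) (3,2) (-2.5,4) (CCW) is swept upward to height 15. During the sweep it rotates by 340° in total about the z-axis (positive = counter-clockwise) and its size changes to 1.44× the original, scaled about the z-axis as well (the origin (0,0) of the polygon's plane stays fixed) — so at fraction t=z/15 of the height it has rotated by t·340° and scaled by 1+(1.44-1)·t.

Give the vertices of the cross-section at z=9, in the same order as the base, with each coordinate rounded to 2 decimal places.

t = z/height = 9/15 = 0.6
s = 1 + (scale-1)·z/height = 1 + (1.44-1)·9/15 = 1.264000
θ = twist·z/height = 340°·9/15 = 204.0000° = 3.560472 rad
cos θ = -0.913545, sin θ = -0.406737 (intermediates below are computed at full precision and shown rounded to 5 d.p.)
v1: (-3,3.5) → rotate → (4.16421,-1.97720) → ×s → (5.26357,-2.49918) → (5.26,-2.50)
v2: (-2,-3.5) → rotate → (0.40351,4.01088) → ×s → (0.51004,5.06976) → (0.51,5.07)
v3: (3,2) → rotate → (-1.92716,-3.04730) → ×s → (-2.43593,-3.85179) → (-2.44,-3.85)
v4: (-2.5,4) → rotate → (3.91081,-2.63734) → ×s → (4.94326,-3.33360) → (4.94,-3.33)

Cross-section at z=9: (5.26,-2.50) (0.51,5.07) (-2.44,-3.85) (4.94,-3.33)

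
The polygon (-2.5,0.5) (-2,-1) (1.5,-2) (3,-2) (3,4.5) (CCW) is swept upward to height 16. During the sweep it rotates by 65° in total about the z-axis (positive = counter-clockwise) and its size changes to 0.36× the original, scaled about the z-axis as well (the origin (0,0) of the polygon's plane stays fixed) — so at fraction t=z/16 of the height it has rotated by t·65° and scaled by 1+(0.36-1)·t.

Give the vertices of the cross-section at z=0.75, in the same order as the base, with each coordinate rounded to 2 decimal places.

t = z/height = 0.75/16 = 0.046875
s = 1 + (scale-1)·z/height = 1 + (0.36-1)·0.75/16 = 0.970000
θ = twist·z/height = 65°·0.75/16 = 3.0469° = 0.053178 rad
cos θ = 0.998586, sin θ = 0.053153 (intermediates below are computed at full precision and shown rounded to 5 d.p.)
v1: (-2.5,0.5) → rotate → (-2.52304,0.36641) → ×s → (-2.44735,0.35542) → (-2.45,0.36)
v2: (-2,-1) → rotate → (-1.94402,-1.10489) → ×s → (-1.88570,-1.07175) → (-1.89,-1.07)
v3: (1.5,-2) → rotate → (1.60419,-1.91744) → ×s → (1.55606,-1.85992) → (1.56,-1.86)
v4: (3,-2) → rotate → (3.10207,-1.83771) → ×s → (3.00900,-1.78258) → (3.01,-1.78)
v5: (3,4.5) → rotate → (2.75657,4.65310) → ×s → (2.67387,4.51350) → (2.67,4.51)

Cross-section at z=0.75: (-2.45,0.36) (-1.89,-1.07) (1.56,-1.86) (3.01,-1.78) (2.67,4.51)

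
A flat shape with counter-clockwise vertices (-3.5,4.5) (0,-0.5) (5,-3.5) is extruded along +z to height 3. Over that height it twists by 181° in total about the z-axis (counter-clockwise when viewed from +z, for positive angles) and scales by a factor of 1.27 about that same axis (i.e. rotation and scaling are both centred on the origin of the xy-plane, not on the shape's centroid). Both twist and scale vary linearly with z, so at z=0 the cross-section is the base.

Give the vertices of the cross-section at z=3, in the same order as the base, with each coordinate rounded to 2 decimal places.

t = z/height = 3/3 = 1
s = 1 + (scale-1)·z/height = 1 + (1.27-1)·3/3 = 1.270000
θ = twist·z/height = 181°·3/3 = 181.0000° = 3.159046 rad
cos θ = -0.999848, sin θ = -0.017452 (intermediates below are computed at full precision and shown rounded to 5 d.p.)
v1: (-3.5,4.5) → rotate → (3.57800,-4.43823) → ×s → (4.54406,-5.63655) → (4.54,-5.64)
v2: (0,-0.5) → rotate → (-0.00873,0.49992) → ×s → (-0.01108,0.63490) → (-0.01,0.63)
v3: (5,-3.5) → rotate → (-5.06032,3.41220) → ×s → (-6.42661,4.33350) → (-6.43,4.33)

Cross-section at z=3: (4.54,-5.64) (-0.01,0.63) (-6.43,4.33)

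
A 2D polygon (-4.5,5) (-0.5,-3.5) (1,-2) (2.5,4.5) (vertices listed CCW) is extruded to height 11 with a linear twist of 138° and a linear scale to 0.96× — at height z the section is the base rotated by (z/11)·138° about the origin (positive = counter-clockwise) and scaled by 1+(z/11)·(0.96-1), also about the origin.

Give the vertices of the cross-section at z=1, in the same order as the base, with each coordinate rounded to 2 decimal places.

t = z/height = 1/11 = 0.0909091
s = 1 + (scale-1)·z/height = 1 + (0.96-1)·1/11 = 0.996364
θ = twist·z/height = 138°·1/11 = 12.5455° = 0.218959 rad
cos θ = 0.976124, sin θ = 0.217214 (intermediates below are computed at full precision and shown rounded to 5 d.p.)
v1: (-4.5,5) → rotate → (-5.47863,3.90316) → ×s → (-5.45871,3.88896) → (-5.46,3.89)
v2: (-0.5,-3.5) → rotate → (0.27219,-3.52504) → ×s → (0.27120,-3.51222) → (0.27,-3.51)
v3: (1,-2) → rotate → (1.41055,-1.73503) → ×s → (1.40542,-1.72872) → (1.41,-1.73)
v4: (2.5,4.5) → rotate → (1.46285,4.93559) → ×s → (1.45753,4.91765) → (1.46,4.92)

Cross-section at z=1: (-5.46,3.89) (0.27,-3.51) (1.41,-1.73) (1.46,4.92)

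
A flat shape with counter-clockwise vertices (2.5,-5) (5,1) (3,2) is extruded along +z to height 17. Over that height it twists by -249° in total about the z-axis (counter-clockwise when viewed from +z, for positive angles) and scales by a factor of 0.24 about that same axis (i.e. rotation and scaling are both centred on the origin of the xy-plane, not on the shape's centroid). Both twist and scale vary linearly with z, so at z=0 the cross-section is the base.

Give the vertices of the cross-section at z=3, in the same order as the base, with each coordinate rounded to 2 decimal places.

t = z/height = 3/17 = 0.176471
s = 1 + (scale-1)·z/height = 1 + (0.24-1)·3/17 = 0.865882
θ = twist·z/height = -249°·3/17 = -43.9412° = -0.766918 rad
cos θ = 0.720053, sin θ = -0.693919 (intermediates below are computed at full precision and shown rounded to 5 d.p.)
v1: (2.5,-5) → rotate → (-1.66947,-5.33506) → ×s → (-1.44556,-4.61954) → (-1.45,-4.62)
v2: (5,1) → rotate → (4.29418,-2.74954) → ×s → (3.71826,-2.38078) → (3.72,-2.38)
v3: (3,2) → rotate → (3.54800,-0.64165) → ×s → (3.07215,-0.55560) → (3.07,-0.56)

Cross-section at z=3: (-1.45,-4.62) (3.72,-2.38) (3.07,-0.56)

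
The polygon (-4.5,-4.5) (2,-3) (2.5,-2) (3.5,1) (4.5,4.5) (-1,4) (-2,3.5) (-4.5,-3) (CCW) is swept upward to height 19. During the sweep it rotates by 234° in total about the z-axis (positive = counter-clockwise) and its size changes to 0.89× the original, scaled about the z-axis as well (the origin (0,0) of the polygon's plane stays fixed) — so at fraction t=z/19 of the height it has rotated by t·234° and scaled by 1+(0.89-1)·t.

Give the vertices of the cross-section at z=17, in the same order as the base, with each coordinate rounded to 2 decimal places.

Cross-section at z=17: (1.55,5.53) (-2.90,1.47) (-2.85,0.47) (-2.31,-2.33) (-1.55,-5.53) (2.55,-2.70) (3.12,-1.87) (2.21,4.35)

t = z/height = 17/19 = 0.894737
s = 1 + (scale-1)·z/height = 1 + (0.89-1)·17/19 = 0.901579
θ = twist·z/height = 234°·17/19 = 209.3684° = 3.654168 rad
cos θ = -0.871484, sin θ = -0.490424 (intermediates below are computed at full precision and shown rounded to 5 d.p.)
v1: (-4.5,-4.5) → rotate → (1.71477,6.12858) → ×s → (1.54600,5.52540) → (1.55,5.53)
v2: (2,-3) → rotate → (-3.21424,1.63361) → ×s → (-2.89789,1.47282) → (-2.90,1.47)
v3: (2.5,-2) → rotate → (-3.15956,0.51691) → ×s → (-2.84859,0.46603) → (-2.85,0.47)
v4: (3.5,1) → rotate → (-2.55977,-2.58797) → ×s → (-2.30784,-2.33326) → (-2.31,-2.33)
v5: (4.5,4.5) → rotate → (-1.71477,-6.12858) → ×s → (-1.54600,-5.52540) → (-1.55,-5.53)
v6: (-1,4) → rotate → (2.83318,-2.99551) → ×s → (2.55433,-2.70069) → (2.55,-2.70)
v7: (-2,3.5) → rotate → (3.45945,-2.06935) → ×s → (3.11897,-1.86568) → (3.12,-1.87)
v8: (-4.5,-3) → rotate → (2.45041,4.82136) → ×s → (2.20924,4.34684) → (2.21,4.35)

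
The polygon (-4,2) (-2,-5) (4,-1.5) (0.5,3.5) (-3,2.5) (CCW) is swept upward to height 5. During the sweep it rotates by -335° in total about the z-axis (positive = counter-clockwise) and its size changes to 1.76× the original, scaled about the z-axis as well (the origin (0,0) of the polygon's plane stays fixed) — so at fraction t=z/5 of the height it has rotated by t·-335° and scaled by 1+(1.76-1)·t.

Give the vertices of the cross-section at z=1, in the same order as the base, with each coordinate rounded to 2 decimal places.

t = z/height = 1/5 = 0.2
s = 1 + (scale-1)·z/height = 1 + (1.76-1)·1/5 = 1.152000
θ = twist·z/height = -335°·1/5 = -67.0000° = -1.169371 rad
cos θ = 0.390731, sin θ = -0.920505 (intermediates below are computed at full precision and shown rounded to 5 d.p.)
v1: (-4,2) → rotate → (0.27809,4.46348) → ×s → (0.32035,5.14193) → (0.32,5.14)
v2: (-2,-5) → rotate → (-5.38399,-0.11265) → ×s → (-6.20235,-0.12977) → (-6.20,-0.13)
v3: (4,-1.5) → rotate → (0.18217,-4.26812) → ×s → (0.20986,-4.91687) → (0.21,-4.92)
v4: (0.5,3.5) → rotate → (3.41713,0.90731) → ×s → (3.93654,1.04522) → (3.94,1.05)
v5: (-3,2.5) → rotate → (1.12907,3.73834) → ×s → (1.30069,4.30657) → (1.30,4.31)

Cross-section at z=1: (0.32,5.14) (-6.20,-0.13) (0.21,-4.92) (3.94,1.05) (1.30,4.31)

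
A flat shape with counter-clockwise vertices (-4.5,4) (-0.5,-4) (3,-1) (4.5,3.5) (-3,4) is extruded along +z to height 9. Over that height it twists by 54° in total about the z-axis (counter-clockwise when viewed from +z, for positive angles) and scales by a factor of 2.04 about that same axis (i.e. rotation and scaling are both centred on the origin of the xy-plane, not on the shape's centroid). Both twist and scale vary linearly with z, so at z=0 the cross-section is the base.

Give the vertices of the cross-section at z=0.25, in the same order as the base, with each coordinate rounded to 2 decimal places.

Cross-section at z=0.25: (-4.74,3.99) (-0.41,-4.13) (3.11,-0.95) (4.53,3.72) (-3.19,4.03)

t = z/height = 0.25/9 = 0.0277778
s = 1 + (scale-1)·z/height = 1 + (2.04-1)·0.25/9 = 1.028889
θ = twist·z/height = 54°·0.25/9 = 1.5000° = 0.026180 rad
cos θ = 0.999657, sin θ = 0.026177 (intermediates below are computed at full precision and shown rounded to 5 d.p.)
v1: (-4.5,4) → rotate → (-4.60317,3.88083) → ×s → (-4.73615,3.99295) → (-4.74,3.99)
v2: (-0.5,-4) → rotate → (-0.39512,-4.01172) → ×s → (-0.40654,-4.12761) → (-0.41,-4.13)
v3: (3,-1) → rotate → (3.02515,-0.92113) → ×s → (3.11254,-0.94774) → (3.11,-0.95)
v4: (4.5,3.5) → rotate → (4.40684,3.61660) → ×s → (4.53415,3.72108) → (4.53,3.72)
v5: (-3,4) → rotate → (-3.10368,3.92010) → ×s → (-3.19334,4.03335) → (-3.19,4.03)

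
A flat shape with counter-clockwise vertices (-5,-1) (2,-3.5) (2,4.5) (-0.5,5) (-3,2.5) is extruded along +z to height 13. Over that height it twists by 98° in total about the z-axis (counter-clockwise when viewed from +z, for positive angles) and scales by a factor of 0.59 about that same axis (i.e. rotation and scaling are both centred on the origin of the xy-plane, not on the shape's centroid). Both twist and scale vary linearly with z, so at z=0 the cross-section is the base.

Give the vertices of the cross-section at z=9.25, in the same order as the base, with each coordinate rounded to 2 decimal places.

t = z/height = 9.25/13 = 0.711538
s = 1 + (scale-1)·z/height = 1 + (0.59-1)·9.25/13 = 0.708269
θ = twist·z/height = 98°·9.25/13 = 69.7308° = 1.217032 rad
cos θ = 0.346432, sin θ = 0.938075 (intermediates below are computed at full precision and shown rounded to 5 d.p.)
v1: (-5,-1) → rotate → (-0.79408,-5.03681) → ×s → (-0.56243,-3.56742) → (-0.56,-3.57)
v2: (2,-3.5) → rotate → (3.97613,0.66364) → ×s → (2.81617,0.47003) → (2.82,0.47)
v3: (2,4.5) → rotate → (-3.52847,3.43509) → ×s → (-2.49911,2.43297) → (-2.50,2.43)
v4: (-0.5,5) → rotate → (-4.86359,1.26312) → ×s → (-3.44473,0.89463) → (-3.44,0.89)
v5: (-3,2.5) → rotate → (-3.38448,-1.94815) → ×s → (-2.39713,-1.37981) → (-2.40,-1.38)

Cross-section at z=9.25: (-0.56,-3.57) (2.82,0.47) (-2.50,2.43) (-3.44,0.89) (-2.40,-1.38)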